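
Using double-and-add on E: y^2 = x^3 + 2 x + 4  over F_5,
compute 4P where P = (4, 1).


k = 4 = 100_2 (binary, LSB first: 001)
Double-and-add from P = (4, 1):
  bit 0 = 0: acc unchanged = O
  bit 1 = 0: acc unchanged = O
  bit 2 = 1: acc = O + (0, 2) = (0, 2)

4P = (0, 2)


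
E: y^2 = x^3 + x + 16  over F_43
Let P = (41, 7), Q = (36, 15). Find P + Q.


P != Q, so use the chord formula.
s = (y2 - y1) / (x2 - x1) = (8) / (38) mod 43 = 7
x3 = s^2 - x1 - x2 mod 43 = 7^2 - 41 - 36 = 15
y3 = s (x1 - x3) - y1 mod 43 = 7 * (41 - 15) - 7 = 3

P + Q = (15, 3)


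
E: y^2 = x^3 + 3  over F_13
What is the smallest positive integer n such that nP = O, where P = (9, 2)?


Compute successive multiples of P until we hit O:
  1P = (9, 2)
  2P = (9, 11)
  3P = O

ord(P) = 3


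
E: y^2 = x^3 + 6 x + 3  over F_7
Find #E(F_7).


For each x in F_7, count y with y^2 = x^3 + 6 x + 3 mod 7:
  x = 2: RHS = 2, y in [3, 4]  -> 2 point(s)
  x = 4: RHS = 0, y in [0]  -> 1 point(s)
  x = 5: RHS = 4, y in [2, 5]  -> 2 point(s)
Affine points: 5. Add the point at infinity: total = 6.

#E(F_7) = 6


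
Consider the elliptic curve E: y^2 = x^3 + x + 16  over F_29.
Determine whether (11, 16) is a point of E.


Check whether y^2 = x^3 + 1 x + 16 (mod 29) for (x, y) = (11, 16).
LHS: y^2 = 16^2 mod 29 = 24
RHS: x^3 + 1 x + 16 = 11^3 + 1*11 + 16 mod 29 = 24
LHS = RHS

Yes, on the curve


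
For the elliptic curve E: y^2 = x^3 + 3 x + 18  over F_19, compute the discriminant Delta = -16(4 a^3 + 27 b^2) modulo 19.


4 a^3 + 27 b^2 = 4*3^3 + 27*18^2 = 108 + 8748 = 8856
Delta = -16 * (8856) = -141696
Delta mod 19 = 6

Delta = 6 (mod 19)


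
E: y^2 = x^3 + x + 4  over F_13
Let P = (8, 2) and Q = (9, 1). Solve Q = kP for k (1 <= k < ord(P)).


Enumerate multiples of P until we hit Q = (9, 1):
  1P = (8, 2)
  2P = (7, 4)
  3P = (2, 12)
  4P = (0, 2)
  5P = (5, 11)
  6P = (9, 1)
Match found at i = 6.

k = 6


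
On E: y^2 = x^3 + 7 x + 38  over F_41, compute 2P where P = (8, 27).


Doubling: s = (3 x1^2 + a) / (2 y1)
s = (3*8^2 + 7) / (2*27) mod 41 = 9
x3 = s^2 - 2 x1 mod 41 = 9^2 - 2*8 = 24
y3 = s (x1 - x3) - y1 mod 41 = 9 * (8 - 24) - 27 = 34

2P = (24, 34)


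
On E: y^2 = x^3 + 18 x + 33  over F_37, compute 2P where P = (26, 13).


Doubling: s = (3 x1^2 + a) / (2 y1)
s = (3*26^2 + 18) / (2*13) mod 37 = 36
x3 = s^2 - 2 x1 mod 37 = 36^2 - 2*26 = 23
y3 = s (x1 - x3) - y1 mod 37 = 36 * (26 - 23) - 13 = 21

2P = (23, 21)


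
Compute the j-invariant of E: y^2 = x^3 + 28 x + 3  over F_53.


Delta = -16(4 a^3 + 27 b^2) mod 53 = 30
-1728 * (4 a)^3 = -1728 * (4*28)^3 mod 53 = 31
j = 31 * 30^(-1) mod 53 = 24

j = 24 (mod 53)


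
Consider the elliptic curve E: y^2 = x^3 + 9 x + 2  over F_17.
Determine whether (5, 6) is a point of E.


Check whether y^2 = x^3 + 9 x + 2 (mod 17) for (x, y) = (5, 6).
LHS: y^2 = 6^2 mod 17 = 2
RHS: x^3 + 9 x + 2 = 5^3 + 9*5 + 2 mod 17 = 2
LHS = RHS

Yes, on the curve


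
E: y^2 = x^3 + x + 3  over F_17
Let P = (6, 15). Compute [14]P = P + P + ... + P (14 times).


k = 14 = 1110_2 (binary, LSB first: 0111)
Double-and-add from P = (6, 15):
  bit 0 = 0: acc unchanged = O
  bit 1 = 1: acc = O + (7, 8) = (7, 8)
  bit 2 = 1: acc = (7, 8) + (11, 6) = (12, 3)
  bit 3 = 1: acc = (12, 3) + (16, 1) = (2, 9)

14P = (2, 9)


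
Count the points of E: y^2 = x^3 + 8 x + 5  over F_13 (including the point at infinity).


For each x in F_13, count y with y^2 = x^3 + 8 x + 5 mod 13:
  x = 1: RHS = 1, y in [1, 12]  -> 2 point(s)
  x = 2: RHS = 3, y in [4, 9]  -> 2 point(s)
  x = 3: RHS = 4, y in [2, 11]  -> 2 point(s)
  x = 4: RHS = 10, y in [6, 7]  -> 2 point(s)
  x = 5: RHS = 1, y in [1, 12]  -> 2 point(s)
  x = 6: RHS = 9, y in [3, 10]  -> 2 point(s)
  x = 7: RHS = 1, y in [1, 12]  -> 2 point(s)
  x = 8: RHS = 9, y in [3, 10]  -> 2 point(s)
  x = 9: RHS = 0, y in [0]  -> 1 point(s)
  x = 12: RHS = 9, y in [3, 10]  -> 2 point(s)
Affine points: 19. Add the point at infinity: total = 20.

#E(F_13) = 20


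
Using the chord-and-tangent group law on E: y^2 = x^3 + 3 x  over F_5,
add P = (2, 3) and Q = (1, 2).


P != Q, so use the chord formula.
s = (y2 - y1) / (x2 - x1) = (4) / (4) mod 5 = 1
x3 = s^2 - x1 - x2 mod 5 = 1^2 - 2 - 1 = 3
y3 = s (x1 - x3) - y1 mod 5 = 1 * (2 - 3) - 3 = 1

P + Q = (3, 1)


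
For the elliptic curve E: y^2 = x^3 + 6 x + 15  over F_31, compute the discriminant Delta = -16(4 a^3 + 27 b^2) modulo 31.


4 a^3 + 27 b^2 = 4*6^3 + 27*15^2 = 864 + 6075 = 6939
Delta = -16 * (6939) = -111024
Delta mod 31 = 18

Delta = 18 (mod 31)


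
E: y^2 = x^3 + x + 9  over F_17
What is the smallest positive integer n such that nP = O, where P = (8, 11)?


Compute successive multiples of P until we hit O:
  1P = (8, 11)
  2P = (14, 9)
  3P = (14, 8)
  4P = (8, 6)
  5P = O

ord(P) = 5


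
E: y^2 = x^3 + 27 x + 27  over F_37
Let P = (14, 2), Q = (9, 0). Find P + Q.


P != Q, so use the chord formula.
s = (y2 - y1) / (x2 - x1) = (35) / (32) mod 37 = 30
x3 = s^2 - x1 - x2 mod 37 = 30^2 - 14 - 9 = 26
y3 = s (x1 - x3) - y1 mod 37 = 30 * (14 - 26) - 2 = 8

P + Q = (26, 8)


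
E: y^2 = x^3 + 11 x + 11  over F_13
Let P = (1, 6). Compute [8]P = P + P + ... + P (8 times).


k = 8 = 1000_2 (binary, LSB first: 0001)
Double-and-add from P = (1, 6):
  bit 0 = 0: acc unchanged = O
  bit 1 = 0: acc unchanged = O
  bit 2 = 0: acc unchanged = O
  bit 3 = 1: acc = O + (12, 8) = (12, 8)

8P = (12, 8)


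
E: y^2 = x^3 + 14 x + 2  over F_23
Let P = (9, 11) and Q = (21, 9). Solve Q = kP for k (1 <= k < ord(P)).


Enumerate multiples of P until we hit Q = (21, 9):
  1P = (9, 11)
  2P = (21, 14)
  3P = (6, 7)
  4P = (20, 5)
  5P = (0, 5)
  6P = (17, 22)
  7P = (5, 6)
  8P = (12, 14)
  9P = (3, 18)
  10P = (13, 9)
  11P = (7, 11)
  12P = (7, 12)
  13P = (13, 14)
  14P = (3, 5)
  15P = (12, 9)
  16P = (5, 17)
  17P = (17, 1)
  18P = (0, 18)
  19P = (20, 18)
  20P = (6, 16)
  21P = (21, 9)
Match found at i = 21.

k = 21


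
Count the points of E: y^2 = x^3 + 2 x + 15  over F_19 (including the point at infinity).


For each x in F_19, count y with y^2 = x^3 + 2 x + 15 mod 19:
  x = 4: RHS = 11, y in [7, 12]  -> 2 point(s)
  x = 5: RHS = 17, y in [6, 13]  -> 2 point(s)
  x = 7: RHS = 11, y in [7, 12]  -> 2 point(s)
  x = 8: RHS = 11, y in [7, 12]  -> 2 point(s)
  x = 10: RHS = 9, y in [3, 16]  -> 2 point(s)
  x = 11: RHS = 0, y in [0]  -> 1 point(s)
  x = 12: RHS = 0, y in [0]  -> 1 point(s)
  x = 15: RHS = 0, y in [0]  -> 1 point(s)
  x = 16: RHS = 1, y in [1, 18]  -> 2 point(s)
Affine points: 15. Add the point at infinity: total = 16.

#E(F_19) = 16


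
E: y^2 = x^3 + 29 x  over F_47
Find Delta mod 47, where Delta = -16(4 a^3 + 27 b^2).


4 a^3 + 27 b^2 = 4*29^3 + 27*0^2 = 97556 + 0 = 97556
Delta = -16 * (97556) = -1560896
Delta mod 47 = 21

Delta = 21 (mod 47)


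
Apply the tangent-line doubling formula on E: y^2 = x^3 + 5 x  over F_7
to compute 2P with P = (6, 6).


Doubling: s = (3 x1^2 + a) / (2 y1)
s = (3*6^2 + 5) / (2*6) mod 7 = 3
x3 = s^2 - 2 x1 mod 7 = 3^2 - 2*6 = 4
y3 = s (x1 - x3) - y1 mod 7 = 3 * (6 - 4) - 6 = 0

2P = (4, 0)


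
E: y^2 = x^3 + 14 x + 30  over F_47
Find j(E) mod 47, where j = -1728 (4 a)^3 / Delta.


Delta = -16(4 a^3 + 27 b^2) mod 47 = 7
-1728 * (4 a)^3 = -1728 * (4*14)^3 mod 47 = 29
j = 29 * 7^(-1) mod 47 = 31

j = 31 (mod 47)


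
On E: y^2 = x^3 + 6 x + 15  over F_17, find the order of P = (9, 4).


Compute successive multiples of P until we hit O:
  1P = (9, 4)
  2P = (7, 3)
  3P = (14, 2)
  4P = (3, 14)
  5P = (4, 16)
  6P = (5, 0)
  7P = (4, 1)
  8P = (3, 3)
  ... (continuing to 12P)
  12P = O

ord(P) = 12


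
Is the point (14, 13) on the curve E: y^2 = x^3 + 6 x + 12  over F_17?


Check whether y^2 = x^3 + 6 x + 12 (mod 17) for (x, y) = (14, 13).
LHS: y^2 = 13^2 mod 17 = 16
RHS: x^3 + 6 x + 12 = 14^3 + 6*14 + 12 mod 17 = 1
LHS != RHS

No, not on the curve


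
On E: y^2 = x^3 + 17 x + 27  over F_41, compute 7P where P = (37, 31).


k = 7 = 111_2 (binary, LSB first: 111)
Double-and-add from P = (37, 31):
  bit 0 = 1: acc = O + (37, 31) = (37, 31)
  bit 1 = 1: acc = (37, 31) + (16, 34) = (24, 14)
  bit 2 = 1: acc = (24, 14) + (5, 14) = (12, 27)

7P = (12, 27)


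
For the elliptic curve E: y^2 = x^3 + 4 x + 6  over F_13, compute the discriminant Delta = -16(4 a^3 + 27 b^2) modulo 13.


4 a^3 + 27 b^2 = 4*4^3 + 27*6^2 = 256 + 972 = 1228
Delta = -16 * (1228) = -19648
Delta mod 13 = 8

Delta = 8 (mod 13)


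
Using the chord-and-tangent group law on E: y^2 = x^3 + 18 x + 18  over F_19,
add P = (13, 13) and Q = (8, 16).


P != Q, so use the chord formula.
s = (y2 - y1) / (x2 - x1) = (3) / (14) mod 19 = 7
x3 = s^2 - x1 - x2 mod 19 = 7^2 - 13 - 8 = 9
y3 = s (x1 - x3) - y1 mod 19 = 7 * (13 - 9) - 13 = 15

P + Q = (9, 15)


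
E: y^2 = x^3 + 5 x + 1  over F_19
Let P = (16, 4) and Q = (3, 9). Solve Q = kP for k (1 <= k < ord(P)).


Enumerate multiples of P until we hit Q = (3, 9):
  1P = (16, 4)
  2P = (3, 10)
  3P = (1, 11)
  4P = (11, 0)
  5P = (1, 8)
  6P = (3, 9)
Match found at i = 6.

k = 6


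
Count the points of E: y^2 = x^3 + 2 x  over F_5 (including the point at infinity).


For each x in F_5, count y with y^2 = x^3 + 2 x + 0 mod 5:
  x = 0: RHS = 0, y in [0]  -> 1 point(s)
Affine points: 1. Add the point at infinity: total = 2.

#E(F_5) = 2


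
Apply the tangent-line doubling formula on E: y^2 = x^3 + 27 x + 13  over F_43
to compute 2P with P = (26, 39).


Doubling: s = (3 x1^2 + a) / (2 y1)
s = (3*26^2 + 27) / (2*39) mod 43 = 28
x3 = s^2 - 2 x1 mod 43 = 28^2 - 2*26 = 1
y3 = s (x1 - x3) - y1 mod 43 = 28 * (26 - 1) - 39 = 16

2P = (1, 16)


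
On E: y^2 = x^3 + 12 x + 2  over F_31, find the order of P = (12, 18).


Compute successive multiples of P until we hit O:
  1P = (12, 18)
  2P = (11, 15)
  3P = (17, 29)
  4P = (18, 6)
  5P = (5, 30)
  6P = (22, 8)
  7P = (29, 30)
  8P = (23, 18)
  ... (continuing to 30P)
  30P = O

ord(P) = 30


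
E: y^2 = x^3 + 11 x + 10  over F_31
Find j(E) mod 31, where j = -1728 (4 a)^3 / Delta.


Delta = -16(4 a^3 + 27 b^2) mod 31 = 18
-1728 * (4 a)^3 = -1728 * (4*11)^3 mod 31 = 30
j = 30 * 18^(-1) mod 31 = 12

j = 12 (mod 31)


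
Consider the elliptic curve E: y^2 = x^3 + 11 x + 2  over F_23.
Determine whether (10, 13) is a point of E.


Check whether y^2 = x^3 + 11 x + 2 (mod 23) for (x, y) = (10, 13).
LHS: y^2 = 13^2 mod 23 = 8
RHS: x^3 + 11 x + 2 = 10^3 + 11*10 + 2 mod 23 = 8
LHS = RHS

Yes, on the curve


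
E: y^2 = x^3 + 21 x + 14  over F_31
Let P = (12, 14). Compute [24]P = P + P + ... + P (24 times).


k = 24 = 11000_2 (binary, LSB first: 00011)
Double-and-add from P = (12, 14):
  bit 0 = 0: acc unchanged = O
  bit 1 = 0: acc unchanged = O
  bit 2 = 0: acc unchanged = O
  bit 3 = 1: acc = O + (1, 25) = (1, 25)
  bit 4 = 1: acc = (1, 25) + (2, 8) = (7, 15)

24P = (7, 15)


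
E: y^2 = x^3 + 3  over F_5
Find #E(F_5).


For each x in F_5, count y with y^2 = x^3 + 0 x + 3 mod 5:
  x = 1: RHS = 4, y in [2, 3]  -> 2 point(s)
  x = 2: RHS = 1, y in [1, 4]  -> 2 point(s)
  x = 3: RHS = 0, y in [0]  -> 1 point(s)
Affine points: 5. Add the point at infinity: total = 6.

#E(F_5) = 6


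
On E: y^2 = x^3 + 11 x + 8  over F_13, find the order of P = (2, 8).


Compute successive multiples of P until we hit O:
  1P = (2, 8)
  2P = (10, 0)
  3P = (2, 5)
  4P = O

ord(P) = 4


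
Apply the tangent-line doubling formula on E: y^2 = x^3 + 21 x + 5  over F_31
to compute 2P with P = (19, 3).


Doubling: s = (3 x1^2 + a) / (2 y1)
s = (3*19^2 + 21) / (2*3) mod 31 = 29
x3 = s^2 - 2 x1 mod 31 = 29^2 - 2*19 = 28
y3 = s (x1 - x3) - y1 mod 31 = 29 * (19 - 28) - 3 = 15

2P = (28, 15)


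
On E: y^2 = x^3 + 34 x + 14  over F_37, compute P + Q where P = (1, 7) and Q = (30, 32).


P != Q, so use the chord formula.
s = (y2 - y1) / (x2 - x1) = (25) / (29) mod 37 = 20
x3 = s^2 - x1 - x2 mod 37 = 20^2 - 1 - 30 = 36
y3 = s (x1 - x3) - y1 mod 37 = 20 * (1 - 36) - 7 = 33

P + Q = (36, 33)


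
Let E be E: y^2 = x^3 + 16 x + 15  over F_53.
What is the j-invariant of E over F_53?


Delta = -16(4 a^3 + 27 b^2) mod 53 = 49
-1728 * (4 a)^3 = -1728 * (4*16)^3 mod 53 = 20
j = 20 * 49^(-1) mod 53 = 48

j = 48 (mod 53)


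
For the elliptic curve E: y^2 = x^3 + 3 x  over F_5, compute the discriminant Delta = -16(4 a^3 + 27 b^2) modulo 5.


4 a^3 + 27 b^2 = 4*3^3 + 27*0^2 = 108 + 0 = 108
Delta = -16 * (108) = -1728
Delta mod 5 = 2

Delta = 2 (mod 5)


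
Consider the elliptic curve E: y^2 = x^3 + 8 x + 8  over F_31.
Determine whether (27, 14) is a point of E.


Check whether y^2 = x^3 + 8 x + 8 (mod 31) for (x, y) = (27, 14).
LHS: y^2 = 14^2 mod 31 = 10
RHS: x^3 + 8 x + 8 = 27^3 + 8*27 + 8 mod 31 = 5
LHS != RHS

No, not on the curve


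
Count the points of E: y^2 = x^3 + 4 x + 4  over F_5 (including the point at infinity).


For each x in F_5, count y with y^2 = x^3 + 4 x + 4 mod 5:
  x = 0: RHS = 4, y in [2, 3]  -> 2 point(s)
  x = 1: RHS = 4, y in [2, 3]  -> 2 point(s)
  x = 2: RHS = 0, y in [0]  -> 1 point(s)
  x = 4: RHS = 4, y in [2, 3]  -> 2 point(s)
Affine points: 7. Add the point at infinity: total = 8.

#E(F_5) = 8


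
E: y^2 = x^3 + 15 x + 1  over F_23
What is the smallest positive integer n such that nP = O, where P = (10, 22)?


Compute successive multiples of P until we hit O:
  1P = (10, 22)
  2P = (21, 20)
  3P = (8, 9)
  4P = (7, 9)
  5P = (12, 0)
  6P = (7, 14)
  7P = (8, 14)
  8P = (21, 3)
  ... (continuing to 10P)
  10P = O

ord(P) = 10


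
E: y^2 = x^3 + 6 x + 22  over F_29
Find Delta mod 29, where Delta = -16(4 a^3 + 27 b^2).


4 a^3 + 27 b^2 = 4*6^3 + 27*22^2 = 864 + 13068 = 13932
Delta = -16 * (13932) = -222912
Delta mod 29 = 11

Delta = 11 (mod 29)


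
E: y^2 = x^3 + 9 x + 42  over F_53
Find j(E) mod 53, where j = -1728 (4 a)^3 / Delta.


Delta = -16(4 a^3 + 27 b^2) mod 53 = 23
-1728 * (4 a)^3 = -1728 * (4*9)^3 mod 53 = 18
j = 18 * 23^(-1) mod 53 = 10

j = 10 (mod 53)


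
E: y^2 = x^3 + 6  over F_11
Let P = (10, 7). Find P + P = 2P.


Doubling: s = (3 x1^2 + a) / (2 y1)
s = (3*10^2 + 0) / (2*7) mod 11 = 1
x3 = s^2 - 2 x1 mod 11 = 1^2 - 2*10 = 3
y3 = s (x1 - x3) - y1 mod 11 = 1 * (10 - 3) - 7 = 0

2P = (3, 0)


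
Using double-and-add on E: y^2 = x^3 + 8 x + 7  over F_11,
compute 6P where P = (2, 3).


k = 6 = 110_2 (binary, LSB first: 011)
Double-and-add from P = (2, 3):
  bit 0 = 0: acc unchanged = O
  bit 1 = 1: acc = O + (1, 4) = (1, 4)
  bit 2 = 1: acc = (1, 4) + (9, 7) = (2, 8)

6P = (2, 8)


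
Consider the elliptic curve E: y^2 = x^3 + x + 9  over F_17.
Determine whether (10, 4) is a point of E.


Check whether y^2 = x^3 + 1 x + 9 (mod 17) for (x, y) = (10, 4).
LHS: y^2 = 4^2 mod 17 = 16
RHS: x^3 + 1 x + 9 = 10^3 + 1*10 + 9 mod 17 = 16
LHS = RHS

Yes, on the curve


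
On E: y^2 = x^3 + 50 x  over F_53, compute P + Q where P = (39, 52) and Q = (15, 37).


P != Q, so use the chord formula.
s = (y2 - y1) / (x2 - x1) = (38) / (29) mod 53 = 47
x3 = s^2 - x1 - x2 mod 53 = 47^2 - 39 - 15 = 35
y3 = s (x1 - x3) - y1 mod 53 = 47 * (39 - 35) - 52 = 30

P + Q = (35, 30)


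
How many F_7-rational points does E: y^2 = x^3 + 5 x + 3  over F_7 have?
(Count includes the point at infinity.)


For each x in F_7, count y with y^2 = x^3 + 5 x + 3 mod 7:
  x = 1: RHS = 2, y in [3, 4]  -> 2 point(s)
  x = 2: RHS = 0, y in [0]  -> 1 point(s)
  x = 6: RHS = 4, y in [2, 5]  -> 2 point(s)
Affine points: 5. Add the point at infinity: total = 6.

#E(F_7) = 6


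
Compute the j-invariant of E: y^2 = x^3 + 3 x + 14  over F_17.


Delta = -16(4 a^3 + 27 b^2) mod 17 = 11
-1728 * (4 a)^3 = -1728 * (4*3)^3 mod 17 = 15
j = 15 * 11^(-1) mod 17 = 6

j = 6 (mod 17)


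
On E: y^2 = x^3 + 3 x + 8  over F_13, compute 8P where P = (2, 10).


k = 8 = 1000_2 (binary, LSB first: 0001)
Double-and-add from P = (2, 10):
  bit 0 = 0: acc unchanged = O
  bit 1 = 0: acc unchanged = O
  bit 2 = 0: acc unchanged = O
  bit 3 = 1: acc = O + (2, 3) = (2, 3)

8P = (2, 3)


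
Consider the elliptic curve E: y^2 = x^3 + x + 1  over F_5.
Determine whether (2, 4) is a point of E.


Check whether y^2 = x^3 + 1 x + 1 (mod 5) for (x, y) = (2, 4).
LHS: y^2 = 4^2 mod 5 = 1
RHS: x^3 + 1 x + 1 = 2^3 + 1*2 + 1 mod 5 = 1
LHS = RHS

Yes, on the curve


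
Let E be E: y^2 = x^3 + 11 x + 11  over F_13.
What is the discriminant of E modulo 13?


4 a^3 + 27 b^2 = 4*11^3 + 27*11^2 = 5324 + 3267 = 8591
Delta = -16 * (8591) = -137456
Delta mod 13 = 6

Delta = 6 (mod 13)


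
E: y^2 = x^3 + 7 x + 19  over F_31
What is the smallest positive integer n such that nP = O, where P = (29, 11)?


Compute successive multiples of P until we hit O:
  1P = (29, 11)
  2P = (23, 28)
  3P = (12, 8)
  4P = (25, 28)
  5P = (28, 8)
  6P = (14, 3)
  7P = (27, 19)
  8P = (22, 23)
  ... (continuing to 39P)
  39P = O

ord(P) = 39


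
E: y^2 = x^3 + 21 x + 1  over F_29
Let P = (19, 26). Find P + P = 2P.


Doubling: s = (3 x1^2 + a) / (2 y1)
s = (3*19^2 + 21) / (2*26) mod 29 = 19
x3 = s^2 - 2 x1 mod 29 = 19^2 - 2*19 = 4
y3 = s (x1 - x3) - y1 mod 29 = 19 * (19 - 4) - 26 = 27

2P = (4, 27)


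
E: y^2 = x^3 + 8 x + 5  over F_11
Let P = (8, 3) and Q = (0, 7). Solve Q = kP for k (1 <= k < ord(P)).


Enumerate multiples of P until we hit Q = (0, 7):
  1P = (8, 3)
  2P = (0, 7)
Match found at i = 2.

k = 2


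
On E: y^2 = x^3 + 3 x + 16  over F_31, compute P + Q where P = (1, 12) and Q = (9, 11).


P != Q, so use the chord formula.
s = (y2 - y1) / (x2 - x1) = (30) / (8) mod 31 = 27
x3 = s^2 - x1 - x2 mod 31 = 27^2 - 1 - 9 = 6
y3 = s (x1 - x3) - y1 mod 31 = 27 * (1 - 6) - 12 = 8

P + Q = (6, 8)


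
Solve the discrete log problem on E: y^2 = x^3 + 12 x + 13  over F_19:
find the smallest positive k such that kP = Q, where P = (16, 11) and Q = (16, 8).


Enumerate multiples of P until we hit Q = (16, 8):
  1P = (16, 11)
  2P = (4, 12)
  3P = (6, 4)
  4P = (3, 0)
  5P = (6, 15)
  6P = (4, 7)
  7P = (16, 8)
Match found at i = 7.

k = 7


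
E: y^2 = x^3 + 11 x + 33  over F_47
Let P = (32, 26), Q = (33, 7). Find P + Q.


P != Q, so use the chord formula.
s = (y2 - y1) / (x2 - x1) = (28) / (1) mod 47 = 28
x3 = s^2 - x1 - x2 mod 47 = 28^2 - 32 - 33 = 14
y3 = s (x1 - x3) - y1 mod 47 = 28 * (32 - 14) - 26 = 8

P + Q = (14, 8)


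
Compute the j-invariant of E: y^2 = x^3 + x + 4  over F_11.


Delta = -16(4 a^3 + 27 b^2) mod 11 = 9
-1728 * (4 a)^3 = -1728 * (4*1)^3 mod 11 = 2
j = 2 * 9^(-1) mod 11 = 10

j = 10 (mod 11)


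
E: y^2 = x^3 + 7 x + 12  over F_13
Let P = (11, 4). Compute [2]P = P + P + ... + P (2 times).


k = 2 = 10_2 (binary, LSB first: 01)
Double-and-add from P = (11, 4):
  bit 0 = 0: acc unchanged = O
  bit 1 = 1: acc = O + (7, 12) = (7, 12)

2P = (7, 12)


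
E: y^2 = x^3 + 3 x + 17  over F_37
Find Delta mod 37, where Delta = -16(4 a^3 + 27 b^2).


4 a^3 + 27 b^2 = 4*3^3 + 27*17^2 = 108 + 7803 = 7911
Delta = -16 * (7911) = -126576
Delta mod 37 = 1

Delta = 1 (mod 37)


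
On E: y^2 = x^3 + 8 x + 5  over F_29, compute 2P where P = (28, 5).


Doubling: s = (3 x1^2 + a) / (2 y1)
s = (3*28^2 + 8) / (2*5) mod 29 = 4
x3 = s^2 - 2 x1 mod 29 = 4^2 - 2*28 = 18
y3 = s (x1 - x3) - y1 mod 29 = 4 * (28 - 18) - 5 = 6

2P = (18, 6)


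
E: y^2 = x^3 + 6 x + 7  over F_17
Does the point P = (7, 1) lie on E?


Check whether y^2 = x^3 + 6 x + 7 (mod 17) for (x, y) = (7, 1).
LHS: y^2 = 1^2 mod 17 = 1
RHS: x^3 + 6 x + 7 = 7^3 + 6*7 + 7 mod 17 = 1
LHS = RHS

Yes, on the curve


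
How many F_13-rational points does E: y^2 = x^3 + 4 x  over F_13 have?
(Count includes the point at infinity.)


For each x in F_13, count y with y^2 = x^3 + 4 x + 0 mod 13:
  x = 0: RHS = 0, y in [0]  -> 1 point(s)
  x = 2: RHS = 3, y in [4, 9]  -> 2 point(s)
  x = 3: RHS = 0, y in [0]  -> 1 point(s)
  x = 10: RHS = 0, y in [0]  -> 1 point(s)
  x = 11: RHS = 10, y in [6, 7]  -> 2 point(s)
Affine points: 7. Add the point at infinity: total = 8.

#E(F_13) = 8


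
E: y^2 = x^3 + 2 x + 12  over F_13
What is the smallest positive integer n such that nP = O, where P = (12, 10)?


Compute successive multiples of P until we hit O:
  1P = (12, 10)
  2P = (11, 0)
  3P = (12, 3)
  4P = O

ord(P) = 4


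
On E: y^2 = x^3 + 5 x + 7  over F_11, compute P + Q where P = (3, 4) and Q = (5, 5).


P != Q, so use the chord formula.
s = (y2 - y1) / (x2 - x1) = (1) / (2) mod 11 = 6
x3 = s^2 - x1 - x2 mod 11 = 6^2 - 3 - 5 = 6
y3 = s (x1 - x3) - y1 mod 11 = 6 * (3 - 6) - 4 = 0

P + Q = (6, 0)


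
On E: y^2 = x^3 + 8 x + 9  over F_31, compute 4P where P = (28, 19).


k = 4 = 100_2 (binary, LSB first: 001)
Double-and-add from P = (28, 19):
  bit 0 = 0: acc unchanged = O
  bit 1 = 0: acc unchanged = O
  bit 2 = 1: acc = O + (19, 18) = (19, 18)

4P = (19, 18)


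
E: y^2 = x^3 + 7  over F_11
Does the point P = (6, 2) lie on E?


Check whether y^2 = x^3 + 0 x + 7 (mod 11) for (x, y) = (6, 2).
LHS: y^2 = 2^2 mod 11 = 4
RHS: x^3 + 0 x + 7 = 6^3 + 0*6 + 7 mod 11 = 3
LHS != RHS

No, not on the curve


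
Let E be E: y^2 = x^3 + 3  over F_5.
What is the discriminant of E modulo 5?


4 a^3 + 27 b^2 = 4*0^3 + 27*3^2 = 0 + 243 = 243
Delta = -16 * (243) = -3888
Delta mod 5 = 2

Delta = 2 (mod 5)


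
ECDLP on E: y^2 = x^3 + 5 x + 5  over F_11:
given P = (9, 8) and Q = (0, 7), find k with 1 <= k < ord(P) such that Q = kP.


Enumerate multiples of P until we hit Q = (0, 7):
  1P = (9, 8)
  2P = (5, 10)
  3P = (0, 4)
  4P = (6, 8)
  5P = (7, 3)
  6P = (4, 10)
  7P = (3, 5)
  8P = (2, 1)
  9P = (1, 0)
  10P = (2, 10)
  11P = (3, 6)
  12P = (4, 1)
  13P = (7, 8)
  14P = (6, 3)
  15P = (0, 7)
Match found at i = 15.

k = 15


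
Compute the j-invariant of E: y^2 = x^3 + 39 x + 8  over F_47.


Delta = -16(4 a^3 + 27 b^2) mod 47 = 44
-1728 * (4 a)^3 = -1728 * (4*39)^3 mod 47 = 42
j = 42 * 44^(-1) mod 47 = 33

j = 33 (mod 47)


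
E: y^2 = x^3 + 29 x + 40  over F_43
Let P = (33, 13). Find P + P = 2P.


Doubling: s = (3 x1^2 + a) / (2 y1)
s = (3*33^2 + 29) / (2*13) mod 43 = 11
x3 = s^2 - 2 x1 mod 43 = 11^2 - 2*33 = 12
y3 = s (x1 - x3) - y1 mod 43 = 11 * (33 - 12) - 13 = 3

2P = (12, 3)


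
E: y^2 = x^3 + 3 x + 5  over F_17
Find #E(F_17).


For each x in F_17, count y with y^2 = x^3 + 3 x + 5 mod 17:
  x = 1: RHS = 9, y in [3, 14]  -> 2 point(s)
  x = 2: RHS = 2, y in [6, 11]  -> 2 point(s)
  x = 4: RHS = 13, y in [8, 9]  -> 2 point(s)
  x = 5: RHS = 9, y in [3, 14]  -> 2 point(s)
  x = 6: RHS = 1, y in [1, 16]  -> 2 point(s)
  x = 9: RHS = 13, y in [8, 9]  -> 2 point(s)
  x = 10: RHS = 15, y in [7, 10]  -> 2 point(s)
  x = 11: RHS = 9, y in [3, 14]  -> 2 point(s)
  x = 12: RHS = 1, y in [1, 16]  -> 2 point(s)
  x = 15: RHS = 8, y in [5, 12]  -> 2 point(s)
  x = 16: RHS = 1, y in [1, 16]  -> 2 point(s)
Affine points: 22. Add the point at infinity: total = 23.

#E(F_17) = 23


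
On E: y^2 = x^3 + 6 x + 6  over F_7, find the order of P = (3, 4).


Compute successive multiples of P until we hit O:
  1P = (3, 4)
  2P = (5, 0)
  3P = (3, 3)
  4P = O

ord(P) = 4


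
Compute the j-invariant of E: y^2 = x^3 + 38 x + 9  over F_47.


Delta = -16(4 a^3 + 27 b^2) mod 47 = 8
-1728 * (4 a)^3 = -1728 * (4*38)^3 mod 47 = 24
j = 24 * 8^(-1) mod 47 = 3

j = 3 (mod 47)


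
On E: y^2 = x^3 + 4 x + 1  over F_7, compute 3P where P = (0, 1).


k = 3 = 11_2 (binary, LSB first: 11)
Double-and-add from P = (0, 1):
  bit 0 = 1: acc = O + (0, 1) = (0, 1)
  bit 1 = 1: acc = (0, 1) + (4, 5) = (4, 2)

3P = (4, 2)


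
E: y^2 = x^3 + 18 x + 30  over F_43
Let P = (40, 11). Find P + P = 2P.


Doubling: s = (3 x1^2 + a) / (2 y1)
s = (3*40^2 + 18) / (2*11) mod 43 = 4
x3 = s^2 - 2 x1 mod 43 = 4^2 - 2*40 = 22
y3 = s (x1 - x3) - y1 mod 43 = 4 * (40 - 22) - 11 = 18

2P = (22, 18)


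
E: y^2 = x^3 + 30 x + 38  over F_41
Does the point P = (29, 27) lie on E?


Check whether y^2 = x^3 + 30 x + 38 (mod 41) for (x, y) = (29, 27).
LHS: y^2 = 27^2 mod 41 = 32
RHS: x^3 + 30 x + 38 = 29^3 + 30*29 + 38 mod 41 = 0
LHS != RHS

No, not on the curve


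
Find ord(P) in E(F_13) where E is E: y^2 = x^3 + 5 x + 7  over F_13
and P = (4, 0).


Compute successive multiples of P until we hit O:
  1P = (4, 0)
  2P = O

ord(P) = 2


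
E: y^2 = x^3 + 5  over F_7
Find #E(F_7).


For each x in F_7, count y with y^2 = x^3 + 0 x + 5 mod 7:
  x = 3: RHS = 4, y in [2, 5]  -> 2 point(s)
  x = 5: RHS = 4, y in [2, 5]  -> 2 point(s)
  x = 6: RHS = 4, y in [2, 5]  -> 2 point(s)
Affine points: 6. Add the point at infinity: total = 7.

#E(F_7) = 7


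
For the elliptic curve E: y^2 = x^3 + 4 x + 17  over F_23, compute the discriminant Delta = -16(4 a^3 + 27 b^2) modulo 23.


4 a^3 + 27 b^2 = 4*4^3 + 27*17^2 = 256 + 7803 = 8059
Delta = -16 * (8059) = -128944
Delta mod 23 = 17

Delta = 17 (mod 23)


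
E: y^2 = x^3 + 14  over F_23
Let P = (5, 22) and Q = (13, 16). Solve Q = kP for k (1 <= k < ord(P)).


Enumerate multiples of P until we hit Q = (13, 16):
  1P = (5, 22)
  2P = (22, 6)
  3P = (21, 12)
  4P = (15, 13)
  5P = (16, 4)
  6P = (10, 5)
  7P = (3, 8)
  8P = (18, 2)
  9P = (4, 3)
  10P = (7, 9)
  11P = (13, 7)
  12P = (6, 0)
  13P = (13, 16)
Match found at i = 13.

k = 13


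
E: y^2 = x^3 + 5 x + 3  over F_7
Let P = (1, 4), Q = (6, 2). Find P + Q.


P != Q, so use the chord formula.
s = (y2 - y1) / (x2 - x1) = (5) / (5) mod 7 = 1
x3 = s^2 - x1 - x2 mod 7 = 1^2 - 1 - 6 = 1
y3 = s (x1 - x3) - y1 mod 7 = 1 * (1 - 1) - 4 = 3

P + Q = (1, 3)


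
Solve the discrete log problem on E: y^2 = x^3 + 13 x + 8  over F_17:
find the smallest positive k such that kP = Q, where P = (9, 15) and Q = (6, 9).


Enumerate multiples of P until we hit Q = (6, 9):
  1P = (9, 15)
  2P = (15, 12)
  3P = (6, 9)
Match found at i = 3.

k = 3


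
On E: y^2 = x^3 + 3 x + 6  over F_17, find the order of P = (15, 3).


Compute successive multiples of P until we hit O:
  1P = (15, 3)
  2P = (6, 11)
  3P = (14, 15)
  4P = (13, 7)
  5P = (10, 4)
  6P = (7, 9)
  7P = (3, 5)
  8P = (8, 10)
  ... (continuing to 21P)
  21P = O

ord(P) = 21


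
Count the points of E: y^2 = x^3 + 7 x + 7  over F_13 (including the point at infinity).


For each x in F_13, count y with y^2 = x^3 + 7 x + 7 mod 13:
  x = 2: RHS = 3, y in [4, 9]  -> 2 point(s)
  x = 3: RHS = 3, y in [4, 9]  -> 2 point(s)
  x = 7: RHS = 9, y in [3, 10]  -> 2 point(s)
  x = 8: RHS = 3, y in [4, 9]  -> 2 point(s)
  x = 12: RHS = 12, y in [5, 8]  -> 2 point(s)
Affine points: 10. Add the point at infinity: total = 11.

#E(F_13) = 11


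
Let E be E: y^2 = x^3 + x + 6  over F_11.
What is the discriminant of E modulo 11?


4 a^3 + 27 b^2 = 4*1^3 + 27*6^2 = 4 + 972 = 976
Delta = -16 * (976) = -15616
Delta mod 11 = 4

Delta = 4 (mod 11)


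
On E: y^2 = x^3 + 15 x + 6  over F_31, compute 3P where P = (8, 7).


k = 3 = 11_2 (binary, LSB first: 11)
Double-and-add from P = (8, 7):
  bit 0 = 1: acc = O + (8, 7) = (8, 7)
  bit 1 = 1: acc = (8, 7) + (25, 14) = (6, 23)

3P = (6, 23)


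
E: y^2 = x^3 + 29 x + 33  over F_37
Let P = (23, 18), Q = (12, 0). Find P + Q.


P != Q, so use the chord formula.
s = (y2 - y1) / (x2 - x1) = (19) / (26) mod 37 = 5
x3 = s^2 - x1 - x2 mod 37 = 5^2 - 23 - 12 = 27
y3 = s (x1 - x3) - y1 mod 37 = 5 * (23 - 27) - 18 = 36

P + Q = (27, 36)


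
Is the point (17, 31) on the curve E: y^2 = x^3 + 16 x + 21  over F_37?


Check whether y^2 = x^3 + 16 x + 21 (mod 37) for (x, y) = (17, 31).
LHS: y^2 = 31^2 mod 37 = 36
RHS: x^3 + 16 x + 21 = 17^3 + 16*17 + 21 mod 37 = 26
LHS != RHS

No, not on the curve


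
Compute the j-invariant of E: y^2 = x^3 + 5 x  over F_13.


Delta = -16(4 a^3 + 27 b^2) mod 13 = 8
-1728 * (4 a)^3 = -1728 * (4*5)^3 mod 13 = 5
j = 5 * 8^(-1) mod 13 = 12

j = 12 (mod 13)


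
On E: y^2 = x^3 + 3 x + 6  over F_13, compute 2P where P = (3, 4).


Doubling: s = (3 x1^2 + a) / (2 y1)
s = (3*3^2 + 3) / (2*4) mod 13 = 7
x3 = s^2 - 2 x1 mod 13 = 7^2 - 2*3 = 4
y3 = s (x1 - x3) - y1 mod 13 = 7 * (3 - 4) - 4 = 2

2P = (4, 2)


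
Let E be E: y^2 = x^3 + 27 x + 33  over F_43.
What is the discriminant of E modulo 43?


4 a^3 + 27 b^2 = 4*27^3 + 27*33^2 = 78732 + 29403 = 108135
Delta = -16 * (108135) = -1730160
Delta mod 43 = 31

Delta = 31 (mod 43)


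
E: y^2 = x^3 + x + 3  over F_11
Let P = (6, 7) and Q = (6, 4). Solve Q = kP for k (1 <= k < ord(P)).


Enumerate multiples of P until we hit Q = (6, 4):
  1P = (6, 7)
  2P = (4, 7)
  3P = (1, 4)
  4P = (7, 10)
  5P = (7, 1)
  6P = (1, 7)
  7P = (4, 4)
  8P = (6, 4)
Match found at i = 8.

k = 8


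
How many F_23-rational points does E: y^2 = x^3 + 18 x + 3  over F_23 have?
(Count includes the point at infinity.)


For each x in F_23, count y with y^2 = x^3 + 18 x + 3 mod 23:
  x = 0: RHS = 3, y in [7, 16]  -> 2 point(s)
  x = 2: RHS = 1, y in [1, 22]  -> 2 point(s)
  x = 4: RHS = 1, y in [1, 22]  -> 2 point(s)
  x = 7: RHS = 12, y in [9, 14]  -> 2 point(s)
  x = 14: RHS = 9, y in [3, 20]  -> 2 point(s)
  x = 17: RHS = 1, y in [1, 22]  -> 2 point(s)
  x = 18: RHS = 18, y in [8, 15]  -> 2 point(s)
Affine points: 14. Add the point at infinity: total = 15.

#E(F_23) = 15


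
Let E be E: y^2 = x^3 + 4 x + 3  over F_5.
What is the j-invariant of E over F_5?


Delta = -16(4 a^3 + 27 b^2) mod 5 = 1
-1728 * (4 a)^3 = -1728 * (4*4)^3 mod 5 = 2
j = 2 * 1^(-1) mod 5 = 2

j = 2 (mod 5)


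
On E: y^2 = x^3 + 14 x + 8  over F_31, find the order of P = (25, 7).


Compute successive multiples of P until we hit O:
  1P = (25, 7)
  2P = (0, 16)
  3P = (16, 22)
  4P = (10, 30)
  5P = (4, 29)
  6P = (18, 27)
  7P = (24, 30)
  8P = (15, 11)
  ... (continuing to 24P)
  24P = O

ord(P) = 24


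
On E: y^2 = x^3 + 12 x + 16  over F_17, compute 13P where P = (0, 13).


k = 13 = 1101_2 (binary, LSB first: 1011)
Double-and-add from P = (0, 13):
  bit 0 = 1: acc = O + (0, 13) = (0, 13)
  bit 1 = 0: acc unchanged = (0, 13)
  bit 2 = 1: acc = (0, 13) + (12, 1) = (6, 10)
  bit 3 = 1: acc = (6, 10) + (11, 0) = (4, 3)

13P = (4, 3)


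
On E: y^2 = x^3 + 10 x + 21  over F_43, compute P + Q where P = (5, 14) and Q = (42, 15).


P != Q, so use the chord formula.
s = (y2 - y1) / (x2 - x1) = (1) / (37) mod 43 = 7
x3 = s^2 - x1 - x2 mod 43 = 7^2 - 5 - 42 = 2
y3 = s (x1 - x3) - y1 mod 43 = 7 * (5 - 2) - 14 = 7

P + Q = (2, 7)


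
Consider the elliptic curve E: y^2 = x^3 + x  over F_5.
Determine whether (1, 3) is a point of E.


Check whether y^2 = x^3 + 1 x + 0 (mod 5) for (x, y) = (1, 3).
LHS: y^2 = 3^2 mod 5 = 4
RHS: x^3 + 1 x + 0 = 1^3 + 1*1 + 0 mod 5 = 2
LHS != RHS

No, not on the curve


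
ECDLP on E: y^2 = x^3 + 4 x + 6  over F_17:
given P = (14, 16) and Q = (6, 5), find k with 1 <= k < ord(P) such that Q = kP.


Enumerate multiples of P until we hit Q = (6, 5):
  1P = (14, 16)
  2P = (4, 16)
  3P = (16, 1)
  4P = (5, 10)
  5P = (6, 12)
  6P = (10, 3)
  7P = (11, 15)
  8P = (11, 2)
  9P = (10, 14)
  10P = (6, 5)
Match found at i = 10.

k = 10


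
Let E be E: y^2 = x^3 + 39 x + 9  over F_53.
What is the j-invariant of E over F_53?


Delta = -16(4 a^3 + 27 b^2) mod 53 = 15
-1728 * (4 a)^3 = -1728 * (4*39)^3 mod 53 = 16
j = 16 * 15^(-1) mod 53 = 47

j = 47 (mod 53)


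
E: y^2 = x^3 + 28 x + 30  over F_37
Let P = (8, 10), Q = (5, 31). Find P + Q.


P != Q, so use the chord formula.
s = (y2 - y1) / (x2 - x1) = (21) / (34) mod 37 = 30
x3 = s^2 - x1 - x2 mod 37 = 30^2 - 8 - 5 = 36
y3 = s (x1 - x3) - y1 mod 37 = 30 * (8 - 36) - 10 = 1

P + Q = (36, 1)


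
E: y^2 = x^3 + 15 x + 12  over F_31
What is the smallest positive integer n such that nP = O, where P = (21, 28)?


Compute successive multiples of P until we hit O:
  1P = (21, 28)
  2P = (25, 27)
  3P = (18, 10)
  4P = (28, 23)
  5P = (23, 0)
  6P = (28, 8)
  7P = (18, 21)
  8P = (25, 4)
  ... (continuing to 10P)
  10P = O

ord(P) = 10


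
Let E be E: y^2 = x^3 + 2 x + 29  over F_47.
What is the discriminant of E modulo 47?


4 a^3 + 27 b^2 = 4*2^3 + 27*29^2 = 32 + 22707 = 22739
Delta = -16 * (22739) = -363824
Delta mod 47 = 3

Delta = 3 (mod 47)


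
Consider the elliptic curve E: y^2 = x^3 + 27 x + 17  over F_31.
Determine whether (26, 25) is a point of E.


Check whether y^2 = x^3 + 27 x + 17 (mod 31) for (x, y) = (26, 25).
LHS: y^2 = 25^2 mod 31 = 5
RHS: x^3 + 27 x + 17 = 26^3 + 27*26 + 17 mod 31 = 5
LHS = RHS

Yes, on the curve


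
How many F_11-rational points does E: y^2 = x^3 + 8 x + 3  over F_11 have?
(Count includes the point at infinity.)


For each x in F_11, count y with y^2 = x^3 + 8 x + 3 mod 11:
  x = 0: RHS = 3, y in [5, 6]  -> 2 point(s)
  x = 1: RHS = 1, y in [1, 10]  -> 2 point(s)
  x = 2: RHS = 5, y in [4, 7]  -> 2 point(s)
  x = 4: RHS = 0, y in [0]  -> 1 point(s)
  x = 5: RHS = 3, y in [5, 6]  -> 2 point(s)
  x = 6: RHS = 3, y in [5, 6]  -> 2 point(s)
  x = 9: RHS = 1, y in [1, 10]  -> 2 point(s)
  x = 10: RHS = 5, y in [4, 7]  -> 2 point(s)
Affine points: 15. Add the point at infinity: total = 16.

#E(F_11) = 16


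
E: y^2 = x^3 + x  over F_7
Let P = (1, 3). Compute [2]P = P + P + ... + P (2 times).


k = 2 = 10_2 (binary, LSB first: 01)
Double-and-add from P = (1, 3):
  bit 0 = 0: acc unchanged = O
  bit 1 = 1: acc = O + (0, 0) = (0, 0)

2P = (0, 0)


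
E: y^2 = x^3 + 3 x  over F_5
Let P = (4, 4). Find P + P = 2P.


Doubling: s = (3 x1^2 + a) / (2 y1)
s = (3*4^2 + 3) / (2*4) mod 5 = 2
x3 = s^2 - 2 x1 mod 5 = 2^2 - 2*4 = 1
y3 = s (x1 - x3) - y1 mod 5 = 2 * (4 - 1) - 4 = 2

2P = (1, 2)


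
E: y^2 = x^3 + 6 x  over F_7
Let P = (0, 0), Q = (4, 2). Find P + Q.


P != Q, so use the chord formula.
s = (y2 - y1) / (x2 - x1) = (2) / (4) mod 7 = 4
x3 = s^2 - x1 - x2 mod 7 = 4^2 - 0 - 4 = 5
y3 = s (x1 - x3) - y1 mod 7 = 4 * (0 - 5) - 0 = 1

P + Q = (5, 1)


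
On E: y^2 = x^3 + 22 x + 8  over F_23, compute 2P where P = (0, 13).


Doubling: s = (3 x1^2 + a) / (2 y1)
s = (3*0^2 + 22) / (2*13) mod 23 = 15
x3 = s^2 - 2 x1 mod 23 = 15^2 - 2*0 = 18
y3 = s (x1 - x3) - y1 mod 23 = 15 * (0 - 18) - 13 = 16

2P = (18, 16)


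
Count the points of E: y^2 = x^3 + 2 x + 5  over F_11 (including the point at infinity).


For each x in F_11, count y with y^2 = x^3 + 2 x + 5 mod 11:
  x = 0: RHS = 5, y in [4, 7]  -> 2 point(s)
  x = 3: RHS = 5, y in [4, 7]  -> 2 point(s)
  x = 4: RHS = 0, y in [0]  -> 1 point(s)
  x = 8: RHS = 5, y in [4, 7]  -> 2 point(s)
  x = 9: RHS = 4, y in [2, 9]  -> 2 point(s)
Affine points: 9. Add the point at infinity: total = 10.

#E(F_11) = 10


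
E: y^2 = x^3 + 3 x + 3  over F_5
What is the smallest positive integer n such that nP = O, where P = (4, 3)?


Compute successive multiples of P until we hit O:
  1P = (4, 3)
  2P = (3, 3)
  3P = (3, 2)
  4P = (4, 2)
  5P = O

ord(P) = 5


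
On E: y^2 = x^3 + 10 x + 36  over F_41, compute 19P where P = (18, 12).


k = 19 = 10011_2 (binary, LSB first: 11001)
Double-and-add from P = (18, 12):
  bit 0 = 1: acc = O + (18, 12) = (18, 12)
  bit 1 = 1: acc = (18, 12) + (7, 11) = (36, 5)
  bit 2 = 0: acc unchanged = (36, 5)
  bit 3 = 0: acc unchanged = (36, 5)
  bit 4 = 1: acc = (36, 5) + (20, 6) = (22, 30)

19P = (22, 30)


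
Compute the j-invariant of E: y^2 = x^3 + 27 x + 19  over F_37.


Delta = -16(4 a^3 + 27 b^2) mod 37 = 30
-1728 * (4 a)^3 = -1728 * (4*27)^3 mod 37 = 36
j = 36 * 30^(-1) mod 37 = 16

j = 16 (mod 37)


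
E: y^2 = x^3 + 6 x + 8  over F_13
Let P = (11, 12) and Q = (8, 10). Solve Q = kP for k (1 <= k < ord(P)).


Enumerate multiples of P until we hit Q = (8, 10):
  1P = (11, 12)
  2P = (7, 4)
  3P = (12, 12)
  4P = (3, 1)
  5P = (8, 10)
Match found at i = 5.

k = 5


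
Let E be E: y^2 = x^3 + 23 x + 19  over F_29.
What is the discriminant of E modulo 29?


4 a^3 + 27 b^2 = 4*23^3 + 27*19^2 = 48668 + 9747 = 58415
Delta = -16 * (58415) = -934640
Delta mod 29 = 1

Delta = 1 (mod 29)


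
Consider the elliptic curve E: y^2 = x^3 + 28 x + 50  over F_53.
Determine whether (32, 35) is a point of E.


Check whether y^2 = x^3 + 28 x + 50 (mod 53) for (x, y) = (32, 35).
LHS: y^2 = 35^2 mod 53 = 6
RHS: x^3 + 28 x + 50 = 32^3 + 28*32 + 50 mod 53 = 6
LHS = RHS

Yes, on the curve


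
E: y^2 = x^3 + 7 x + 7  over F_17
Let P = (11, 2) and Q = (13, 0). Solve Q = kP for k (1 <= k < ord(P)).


Enumerate multiples of P until we hit Q = (13, 0):
  1P = (11, 2)
  2P = (13, 0)
Match found at i = 2.

k = 2


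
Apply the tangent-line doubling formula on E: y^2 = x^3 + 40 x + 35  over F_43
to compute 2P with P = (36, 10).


Doubling: s = (3 x1^2 + a) / (2 y1)
s = (3*36^2 + 40) / (2*10) mod 43 = 33
x3 = s^2 - 2 x1 mod 43 = 33^2 - 2*36 = 28
y3 = s (x1 - x3) - y1 mod 43 = 33 * (36 - 28) - 10 = 39

2P = (28, 39)


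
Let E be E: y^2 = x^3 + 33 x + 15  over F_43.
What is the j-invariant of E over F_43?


Delta = -16(4 a^3 + 27 b^2) mod 43 = 39
-1728 * (4 a)^3 = -1728 * (4*33)^3 mod 43 = 42
j = 42 * 39^(-1) mod 43 = 11

j = 11 (mod 43)


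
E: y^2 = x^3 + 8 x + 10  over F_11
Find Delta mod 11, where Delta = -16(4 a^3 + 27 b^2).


4 a^3 + 27 b^2 = 4*8^3 + 27*10^2 = 2048 + 2700 = 4748
Delta = -16 * (4748) = -75968
Delta mod 11 = 9

Delta = 9 (mod 11)


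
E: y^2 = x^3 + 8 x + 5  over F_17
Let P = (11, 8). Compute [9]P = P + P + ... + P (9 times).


k = 9 = 1001_2 (binary, LSB first: 1001)
Double-and-add from P = (11, 8):
  bit 0 = 1: acc = O + (11, 8) = (11, 8)
  bit 1 = 0: acc unchanged = (11, 8)
  bit 2 = 0: acc unchanged = (11, 8)
  bit 3 = 1: acc = (11, 8) + (7, 9) = (15, 10)

9P = (15, 10)


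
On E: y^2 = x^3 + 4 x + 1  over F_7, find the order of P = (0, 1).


Compute successive multiples of P until we hit O:
  1P = (0, 1)
  2P = (4, 5)
  3P = (4, 2)
  4P = (0, 6)
  5P = O

ord(P) = 5


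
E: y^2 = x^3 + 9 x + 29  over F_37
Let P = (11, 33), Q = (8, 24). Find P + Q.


P != Q, so use the chord formula.
s = (y2 - y1) / (x2 - x1) = (28) / (34) mod 37 = 3
x3 = s^2 - x1 - x2 mod 37 = 3^2 - 11 - 8 = 27
y3 = s (x1 - x3) - y1 mod 37 = 3 * (11 - 27) - 33 = 30

P + Q = (27, 30)


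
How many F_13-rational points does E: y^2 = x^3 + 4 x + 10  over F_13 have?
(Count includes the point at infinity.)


For each x in F_13, count y with y^2 = x^3 + 4 x + 10 mod 13:
  x = 0: RHS = 10, y in [6, 7]  -> 2 point(s)
  x = 2: RHS = 0, y in [0]  -> 1 point(s)
  x = 3: RHS = 10, y in [6, 7]  -> 2 point(s)
  x = 4: RHS = 12, y in [5, 8]  -> 2 point(s)
  x = 5: RHS = 12, y in [5, 8]  -> 2 point(s)
  x = 6: RHS = 3, y in [4, 9]  -> 2 point(s)
  x = 7: RHS = 4, y in [2, 11]  -> 2 point(s)
  x = 10: RHS = 10, y in [6, 7]  -> 2 point(s)
Affine points: 15. Add the point at infinity: total = 16.

#E(F_13) = 16


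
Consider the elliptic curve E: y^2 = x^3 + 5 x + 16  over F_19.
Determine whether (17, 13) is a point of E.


Check whether y^2 = x^3 + 5 x + 16 (mod 19) for (x, y) = (17, 13).
LHS: y^2 = 13^2 mod 19 = 17
RHS: x^3 + 5 x + 16 = 17^3 + 5*17 + 16 mod 19 = 17
LHS = RHS

Yes, on the curve


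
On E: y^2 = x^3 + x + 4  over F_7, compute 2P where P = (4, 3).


Doubling: s = (3 x1^2 + a) / (2 y1)
s = (3*4^2 + 1) / (2*3) mod 7 = 0
x3 = s^2 - 2 x1 mod 7 = 0^2 - 2*4 = 6
y3 = s (x1 - x3) - y1 mod 7 = 0 * (4 - 6) - 3 = 4

2P = (6, 4)


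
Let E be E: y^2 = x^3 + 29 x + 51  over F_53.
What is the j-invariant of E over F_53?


Delta = -16(4 a^3 + 27 b^2) mod 53 = 28
-1728 * (4 a)^3 = -1728 * (4*29)^3 mod 53 = 12
j = 12 * 28^(-1) mod 53 = 8

j = 8 (mod 53)


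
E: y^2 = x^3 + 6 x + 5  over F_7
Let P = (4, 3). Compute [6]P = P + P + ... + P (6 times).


k = 6 = 110_2 (binary, LSB first: 011)
Double-and-add from P = (4, 3):
  bit 0 = 0: acc unchanged = O
  bit 1 = 1: acc = O + (3, 6) = (3, 6)
  bit 2 = 1: acc = (3, 6) + (2, 2) = (4, 4)

6P = (4, 4)


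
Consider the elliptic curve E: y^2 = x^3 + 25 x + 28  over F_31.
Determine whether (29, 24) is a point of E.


Check whether y^2 = x^3 + 25 x + 28 (mod 31) for (x, y) = (29, 24).
LHS: y^2 = 24^2 mod 31 = 18
RHS: x^3 + 25 x + 28 = 29^3 + 25*29 + 28 mod 31 = 1
LHS != RHS

No, not on the curve


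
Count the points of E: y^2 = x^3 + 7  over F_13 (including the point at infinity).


For each x in F_13, count y with y^2 = x^3 + 0 x + 7 mod 13:
  x = 7: RHS = 12, y in [5, 8]  -> 2 point(s)
  x = 8: RHS = 12, y in [5, 8]  -> 2 point(s)
  x = 11: RHS = 12, y in [5, 8]  -> 2 point(s)
Affine points: 6. Add the point at infinity: total = 7.

#E(F_13) = 7
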